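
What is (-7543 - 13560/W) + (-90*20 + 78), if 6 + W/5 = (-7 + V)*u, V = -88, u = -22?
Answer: -4827743/521 ≈ -9266.3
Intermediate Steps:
W = 10420 (W = -30 + 5*((-7 - 88)*(-22)) = -30 + 5*(-95*(-22)) = -30 + 5*2090 = -30 + 10450 = 10420)
(-7543 - 13560/W) + (-90*20 + 78) = (-7543 - 13560/10420) + (-90*20 + 78) = (-7543 - 13560*1/10420) + (-1800 + 78) = (-7543 - 678/521) - 1722 = -3930581/521 - 1722 = -4827743/521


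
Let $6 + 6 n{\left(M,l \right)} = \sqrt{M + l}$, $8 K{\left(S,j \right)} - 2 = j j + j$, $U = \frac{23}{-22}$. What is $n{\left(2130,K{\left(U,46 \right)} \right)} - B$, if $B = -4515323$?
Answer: $4515322 + \frac{\sqrt{9602}}{12} \approx 4.5153 \cdot 10^{6}$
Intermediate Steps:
$U = - \frac{23}{22}$ ($U = 23 \left(- \frac{1}{22}\right) = - \frac{23}{22} \approx -1.0455$)
$K{\left(S,j \right)} = \frac{1}{4} + \frac{j}{8} + \frac{j^{2}}{8}$ ($K{\left(S,j \right)} = \frac{1}{4} + \frac{j j + j}{8} = \frac{1}{4} + \frac{j^{2} + j}{8} = \frac{1}{4} + \frac{j + j^{2}}{8} = \frac{1}{4} + \left(\frac{j}{8} + \frac{j^{2}}{8}\right) = \frac{1}{4} + \frac{j}{8} + \frac{j^{2}}{8}$)
$n{\left(M,l \right)} = -1 + \frac{\sqrt{M + l}}{6}$
$n{\left(2130,K{\left(U,46 \right)} \right)} - B = \left(-1 + \frac{\sqrt{2130 + \left(\frac{1}{4} + \frac{1}{8} \cdot 46 + \frac{46^{2}}{8}\right)}}{6}\right) - -4515323 = \left(-1 + \frac{\sqrt{2130 + \left(\frac{1}{4} + \frac{23}{4} + \frac{1}{8} \cdot 2116\right)}}{6}\right) + 4515323 = \left(-1 + \frac{\sqrt{2130 + \left(\frac{1}{4} + \frac{23}{4} + \frac{529}{2}\right)}}{6}\right) + 4515323 = \left(-1 + \frac{\sqrt{2130 + \frac{541}{2}}}{6}\right) + 4515323 = \left(-1 + \frac{\sqrt{\frac{4801}{2}}}{6}\right) + 4515323 = \left(-1 + \frac{\frac{1}{2} \sqrt{9602}}{6}\right) + 4515323 = \left(-1 + \frac{\sqrt{9602}}{12}\right) + 4515323 = 4515322 + \frac{\sqrt{9602}}{12}$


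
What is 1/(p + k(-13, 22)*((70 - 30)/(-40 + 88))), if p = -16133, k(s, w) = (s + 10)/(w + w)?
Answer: -88/1419709 ≈ -6.1985e-5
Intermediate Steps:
k(s, w) = (10 + s)/(2*w) (k(s, w) = (10 + s)/((2*w)) = (10 + s)*(1/(2*w)) = (10 + s)/(2*w))
1/(p + k(-13, 22)*((70 - 30)/(-40 + 88))) = 1/(-16133 + ((1/2)*(10 - 13)/22)*((70 - 30)/(-40 + 88))) = 1/(-16133 + ((1/2)*(1/22)*(-3))*(40/48)) = 1/(-16133 - 30/(11*48)) = 1/(-16133 - 3/44*5/6) = 1/(-16133 - 5/88) = 1/(-1419709/88) = -88/1419709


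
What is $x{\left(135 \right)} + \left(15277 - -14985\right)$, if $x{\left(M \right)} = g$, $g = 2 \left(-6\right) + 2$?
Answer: $30252$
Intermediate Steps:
$g = -10$ ($g = -12 + 2 = -10$)
$x{\left(M \right)} = -10$
$x{\left(135 \right)} + \left(15277 - -14985\right) = -10 + \left(15277 - -14985\right) = -10 + \left(15277 + 14985\right) = -10 + 30262 = 30252$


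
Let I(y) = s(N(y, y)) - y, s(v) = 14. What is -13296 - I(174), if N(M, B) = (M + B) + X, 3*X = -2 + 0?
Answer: -13136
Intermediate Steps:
X = -2/3 (X = (-2 + 0)/3 = (1/3)*(-2) = -2/3 ≈ -0.66667)
N(M, B) = -2/3 + B + M (N(M, B) = (M + B) - 2/3 = (B + M) - 2/3 = -2/3 + B + M)
I(y) = 14 - y
-13296 - I(174) = -13296 - (14 - 1*174) = -13296 - (14 - 174) = -13296 - 1*(-160) = -13296 + 160 = -13136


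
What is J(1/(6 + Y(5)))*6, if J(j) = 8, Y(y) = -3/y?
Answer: 48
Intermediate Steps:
J(1/(6 + Y(5)))*6 = 8*6 = 48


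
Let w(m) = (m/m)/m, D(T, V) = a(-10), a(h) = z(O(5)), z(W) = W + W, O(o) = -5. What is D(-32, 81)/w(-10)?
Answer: 100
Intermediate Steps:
z(W) = 2*W
a(h) = -10 (a(h) = 2*(-5) = -10)
D(T, V) = -10
w(m) = 1/m
D(-32, 81)/w(-10) = -10/(1/(-10)) = -10/(-1/10) = -10*(-10) = 100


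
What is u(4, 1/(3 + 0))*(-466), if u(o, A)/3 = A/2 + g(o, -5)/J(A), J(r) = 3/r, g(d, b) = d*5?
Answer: -10019/3 ≈ -3339.7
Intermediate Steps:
g(d, b) = 5*d
u(o, A) = 3*A/2 + 5*A*o (u(o, A) = 3*(A/2 + (5*o)/((3/A))) = 3*(A*(1/2) + (5*o)*(A/3)) = 3*(A/2 + 5*A*o/3) = 3*A/2 + 5*A*o)
u(4, 1/(3 + 0))*(-466) = ((3 + 10*4)/(2*(3 + 0)))*(-466) = ((1/2)*(3 + 40)/3)*(-466) = ((1/2)*(1/3)*43)*(-466) = (43/6)*(-466) = -10019/3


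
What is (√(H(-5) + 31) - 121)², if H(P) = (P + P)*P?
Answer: 12544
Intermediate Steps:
H(P) = 2*P² (H(P) = (2*P)*P = 2*P²)
(√(H(-5) + 31) - 121)² = (√(2*(-5)² + 31) - 121)² = (√(2*25 + 31) - 121)² = (√(50 + 31) - 121)² = (√81 - 121)² = (9 - 121)² = (-112)² = 12544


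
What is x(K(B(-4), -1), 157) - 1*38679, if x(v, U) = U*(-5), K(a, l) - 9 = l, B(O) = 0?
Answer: -39464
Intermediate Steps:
K(a, l) = 9 + l
x(v, U) = -5*U
x(K(B(-4), -1), 157) - 1*38679 = -5*157 - 1*38679 = -785 - 38679 = -39464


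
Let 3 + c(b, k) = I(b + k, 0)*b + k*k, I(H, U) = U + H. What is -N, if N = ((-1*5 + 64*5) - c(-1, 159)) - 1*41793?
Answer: 66598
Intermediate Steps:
I(H, U) = H + U
c(b, k) = -3 + k**2 + b*(b + k) (c(b, k) = -3 + (((b + k) + 0)*b + k*k) = -3 + ((b + k)*b + k**2) = -3 + (b*(b + k) + k**2) = -3 + (k**2 + b*(b + k)) = -3 + k**2 + b*(b + k))
N = -66598 (N = ((-1*5 + 64*5) - (-3 + 159**2 - (-1 + 159))) - 1*41793 = ((-5 + 320) - (-3 + 25281 - 1*158)) - 41793 = (315 - (-3 + 25281 - 158)) - 41793 = (315 - 1*25120) - 41793 = (315 - 25120) - 41793 = -24805 - 41793 = -66598)
-N = -1*(-66598) = 66598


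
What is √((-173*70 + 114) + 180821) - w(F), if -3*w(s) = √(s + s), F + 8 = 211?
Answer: 5*√6753 + √406/3 ≈ 417.60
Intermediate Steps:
F = 203 (F = -8 + 211 = 203)
w(s) = -√2*√s/3 (w(s) = -√(s + s)/3 = -√2*√s/3)
√((-173*70 + 114) + 180821) - w(F) = √((-173*70 + 114) + 180821) - (-1)*√2*√203/3 = √((-12110 + 114) + 180821) - (-1)*√406/3 = √(-11996 + 180821) + √406/3 = √168825 + √406/3 = 5*√6753 + √406/3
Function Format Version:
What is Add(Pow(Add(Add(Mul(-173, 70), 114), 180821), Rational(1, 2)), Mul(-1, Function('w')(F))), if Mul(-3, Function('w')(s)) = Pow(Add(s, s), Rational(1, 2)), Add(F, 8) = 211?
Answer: Add(Mul(5, Pow(6753, Rational(1, 2))), Mul(Rational(1, 3), Pow(406, Rational(1, 2)))) ≈ 417.60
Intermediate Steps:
F = 203 (F = Add(-8, 211) = 203)
Function('w')(s) = Mul(Rational(-1, 3), Pow(2, Rational(1, 2)), Pow(s, Rational(1, 2))) (Function('w')(s) = Mul(Rational(-1, 3), Pow(Add(s, s), Rational(1, 2))) = Mul(Rational(-1, 3), Pow(Mul(2, s), Rational(1, 2))) = Mul(Rational(-1, 3), Mul(Pow(2, Rational(1, 2)), Pow(s, Rational(1, 2)))) = Mul(Rational(-1, 3), Pow(2, Rational(1, 2)), Pow(s, Rational(1, 2))))
Add(Pow(Add(Add(Mul(-173, 70), 114), 180821), Rational(1, 2)), Mul(-1, Function('w')(F))) = Add(Pow(Add(Add(Mul(-173, 70), 114), 180821), Rational(1, 2)), Mul(-1, Mul(Rational(-1, 3), Pow(2, Rational(1, 2)), Pow(203, Rational(1, 2))))) = Add(Pow(Add(Add(-12110, 114), 180821), Rational(1, 2)), Mul(-1, Mul(Rational(-1, 3), Pow(406, Rational(1, 2))))) = Add(Pow(Add(-11996, 180821), Rational(1, 2)), Mul(Rational(1, 3), Pow(406, Rational(1, 2)))) = Add(Pow(168825, Rational(1, 2)), Mul(Rational(1, 3), Pow(406, Rational(1, 2)))) = Add(Mul(5, Pow(6753, Rational(1, 2))), Mul(Rational(1, 3), Pow(406, Rational(1, 2))))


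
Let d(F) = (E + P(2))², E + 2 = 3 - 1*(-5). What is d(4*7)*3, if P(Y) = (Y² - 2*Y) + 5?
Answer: 363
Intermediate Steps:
P(Y) = 5 + Y² - 2*Y
E = 6 (E = -2 + (3 - 1*(-5)) = -2 + (3 + 5) = -2 + 8 = 6)
d(F) = 121 (d(F) = (6 + (5 + 2² - 2*2))² = (6 + (5 + 4 - 4))² = (6 + 5)² = 11² = 121)
d(4*7)*3 = 121*3 = 363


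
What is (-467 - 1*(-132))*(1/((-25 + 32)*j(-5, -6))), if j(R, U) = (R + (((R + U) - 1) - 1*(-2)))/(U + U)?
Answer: -268/7 ≈ -38.286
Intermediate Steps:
j(R, U) = (1 + U + 2*R)/(2*U) (j(R, U) = (R + ((-1 + R + U) + 2))/((2*U)) = (R + (1 + R + U))*(1/(2*U)) = (1 + U + 2*R)*(1/(2*U)) = (1 + U + 2*R)/(2*U))
(-467 - 1*(-132))*(1/((-25 + 32)*j(-5, -6))) = (-467 - 1*(-132))*(1/((-25 + 32)*(((½)*(1 - 6 + 2*(-5))/(-6))))) = (-467 + 132)*(1/(7*(((½)*(-⅙)*(1 - 6 - 10))))) = -335/(7*((½)*(-⅙)*(-15))) = -335/(7*5/4) = -335*4/(7*5) = -335*4/35 = -268/7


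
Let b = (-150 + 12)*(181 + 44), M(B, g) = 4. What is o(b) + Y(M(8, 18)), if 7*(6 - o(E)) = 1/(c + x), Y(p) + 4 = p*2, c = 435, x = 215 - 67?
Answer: 40809/4081 ≈ 9.9998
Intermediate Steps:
x = 148
Y(p) = -4 + 2*p (Y(p) = -4 + p*2 = -4 + 2*p)
b = -31050 (b = -138*225 = -31050)
o(E) = 24485/4081 (o(E) = 6 - 1/(7*(435 + 148)) = 6 - 1/7/583 = 6 - 1/7*1/583 = 6 - 1/4081 = 24485/4081)
o(b) + Y(M(8, 18)) = 24485/4081 + (-4 + 2*4) = 24485/4081 + (-4 + 8) = 24485/4081 + 4 = 40809/4081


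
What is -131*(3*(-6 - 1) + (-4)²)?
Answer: 655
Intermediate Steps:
-131*(3*(-6 - 1) + (-4)²) = -131*(3*(-7) + 16) = -131*(-21 + 16) = -131*(-5) = -1*(-655) = 655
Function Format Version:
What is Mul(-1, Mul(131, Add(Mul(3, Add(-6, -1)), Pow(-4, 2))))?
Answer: 655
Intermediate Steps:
Mul(-1, Mul(131, Add(Mul(3, Add(-6, -1)), Pow(-4, 2)))) = Mul(-1, Mul(131, Add(Mul(3, -7), 16))) = Mul(-1, Mul(131, Add(-21, 16))) = Mul(-1, Mul(131, -5)) = Mul(-1, -655) = 655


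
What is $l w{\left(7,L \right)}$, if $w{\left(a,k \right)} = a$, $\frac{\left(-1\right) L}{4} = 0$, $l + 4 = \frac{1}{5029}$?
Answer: $- \frac{140805}{5029} \approx -27.999$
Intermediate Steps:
$l = - \frac{20115}{5029}$ ($l = -4 + \frac{1}{5029} = - \frac{20115}{5029} \approx -3.9998$)
$L = 0$ ($L = \left(-4\right) 0 = 0$)
$l w{\left(7,L \right)} = \left(- \frac{20115}{5029}\right) 7 = - \frac{140805}{5029}$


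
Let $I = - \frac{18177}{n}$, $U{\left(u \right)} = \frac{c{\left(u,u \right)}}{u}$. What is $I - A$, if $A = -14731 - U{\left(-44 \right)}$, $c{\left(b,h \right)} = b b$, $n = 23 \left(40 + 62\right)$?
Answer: $\frac{11479175}{782} \approx 14679.0$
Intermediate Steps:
$n = 2346$ ($n = 23 \cdot 102 = 2346$)
$c{\left(b,h \right)} = b^{2}$
$U{\left(u \right)} = u$ ($U{\left(u \right)} = \frac{u^{2}}{u} = u$)
$A = -14687$ ($A = -14731 - -44 = -14731 + 44 = -14687$)
$I = - \frac{6059}{782}$ ($I = - \frac{18177}{2346} = \left(-18177\right) \frac{1}{2346} = - \frac{6059}{782} \approx -7.7481$)
$I - A = - \frac{6059}{782} - -14687 = - \frac{6059}{782} + 14687 = \frac{11479175}{782}$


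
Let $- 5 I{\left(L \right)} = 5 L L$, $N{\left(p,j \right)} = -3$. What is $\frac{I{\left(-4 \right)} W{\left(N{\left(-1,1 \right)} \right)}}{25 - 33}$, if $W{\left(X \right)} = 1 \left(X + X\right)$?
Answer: $-12$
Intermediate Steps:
$I{\left(L \right)} = - L^{2}$ ($I{\left(L \right)} = - \frac{5 L L}{5} = - \frac{5 L^{2}}{5} = - L^{2}$)
$W{\left(X \right)} = 2 X$ ($W{\left(X \right)} = 1 \cdot 2 X = 2 X$)
$\frac{I{\left(-4 \right)} W{\left(N{\left(-1,1 \right)} \right)}}{25 - 33} = \frac{- \left(-4\right)^{2} \cdot 2 \left(-3\right)}{25 - 33} = \frac{\left(-1\right) 16 \left(-6\right)}{-8} = \left(-16\right) \left(-6\right) \left(- \frac{1}{8}\right) = 96 \left(- \frac{1}{8}\right) = -12$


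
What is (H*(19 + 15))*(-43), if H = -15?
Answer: 21930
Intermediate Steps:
(H*(19 + 15))*(-43) = -15*(19 + 15)*(-43) = -15*34*(-43) = -510*(-43) = 21930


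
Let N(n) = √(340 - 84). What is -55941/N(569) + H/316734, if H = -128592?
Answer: -2953412361/844624 ≈ -3496.7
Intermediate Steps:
N(n) = 16 (N(n) = √256 = 16)
-55941/N(569) + H/316734 = -55941/16 - 128592/316734 = -55941*1/16 - 128592*1/316734 = -55941/16 - 21432/52789 = -2953412361/844624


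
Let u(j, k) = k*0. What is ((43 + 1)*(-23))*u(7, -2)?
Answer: 0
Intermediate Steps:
u(j, k) = 0
((43 + 1)*(-23))*u(7, -2) = ((43 + 1)*(-23))*0 = (44*(-23))*0 = -1012*0 = 0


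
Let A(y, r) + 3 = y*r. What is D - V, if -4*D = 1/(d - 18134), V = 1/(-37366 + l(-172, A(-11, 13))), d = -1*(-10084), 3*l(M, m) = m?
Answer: 52211/903564200 ≈ 5.7783e-5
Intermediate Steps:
A(y, r) = -3 + r*y (A(y, r) = -3 + y*r = -3 + r*y)
l(M, m) = m/3
d = 10084
V = -3/112244 (V = 1/(-37366 + (-3 + 13*(-11))/3) = 1/(-37366 + (-3 - 143)/3) = 1/(-37366 + (1/3)*(-146)) = 1/(-37366 - 146/3) = 1/(-112244/3) = -3/112244 ≈ -2.6727e-5)
D = 1/32200 (D = -1/(4*(10084 - 18134)) = -1/4/(-8050) = -1/4*(-1/8050) = 1/32200 ≈ 3.1056e-5)
D - V = 1/32200 - 1*(-3/112244) = 1/32200 + 3/112244 = 52211/903564200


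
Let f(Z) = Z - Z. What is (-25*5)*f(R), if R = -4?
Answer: 0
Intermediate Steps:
f(Z) = 0
(-25*5)*f(R) = -25*5*0 = -125*0 = 0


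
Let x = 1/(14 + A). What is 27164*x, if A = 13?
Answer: 27164/27 ≈ 1006.1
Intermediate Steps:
x = 1/27 (x = 1/(14 + 13) = 1/27 ≈ 0.037037)
27164*x = 27164*(1/27) = 27164/27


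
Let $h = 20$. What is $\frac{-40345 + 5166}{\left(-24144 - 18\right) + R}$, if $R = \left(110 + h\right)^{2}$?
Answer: $\frac{35179}{7262} \approx 4.8443$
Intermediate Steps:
$R = 16900$ ($R = \left(110 + 20\right)^{2} = 130^{2} = 16900$)
$\frac{-40345 + 5166}{\left(-24144 - 18\right) + R} = \frac{-40345 + 5166}{\left(-24144 - 18\right) + 16900} = - \frac{35179}{-24162 + 16900} = - \frac{35179}{-7262} = \left(-35179\right) \left(- \frac{1}{7262}\right) = \frac{35179}{7262}$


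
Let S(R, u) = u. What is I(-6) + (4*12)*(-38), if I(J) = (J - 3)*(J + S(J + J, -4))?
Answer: -1734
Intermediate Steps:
I(J) = (-4 + J)*(-3 + J) (I(J) = (J - 3)*(J - 4) = (-3 + J)*(-4 + J) = (-4 + J)*(-3 + J))
I(-6) + (4*12)*(-38) = (12 + (-6)² - 7*(-6)) + (4*12)*(-38) = (12 + 36 + 42) + 48*(-38) = 90 - 1824 = -1734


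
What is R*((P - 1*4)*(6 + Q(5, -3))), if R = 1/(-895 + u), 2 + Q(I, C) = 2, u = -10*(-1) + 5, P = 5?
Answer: -3/440 ≈ -0.0068182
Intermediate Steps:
u = 15 (u = 10 + 5 = 15)
Q(I, C) = 0 (Q(I, C) = -2 + 2 = 0)
R = -1/880 (R = 1/(-895 + 15) = 1/(-880) = -1/880 ≈ -0.0011364)
R*((P - 1*4)*(6 + Q(5, -3))) = -(5 - 1*4)*(6 + 0)/880 = -(5 - 4)*6/880 = -6/880 = -1/880*6 = -3/440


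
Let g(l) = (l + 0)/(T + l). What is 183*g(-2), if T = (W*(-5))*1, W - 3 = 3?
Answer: 183/16 ≈ 11.438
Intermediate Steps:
W = 6 (W = 3 + 3 = 6)
T = -30 (T = (6*(-5))*1 = -30*1 = -30)
g(l) = l/(-30 + l) (g(l) = (l + 0)/(-30 + l) = l/(-30 + l))
183*g(-2) = 183*(-2/(-30 - 2)) = 183*(-2/(-32)) = 183*(-2*(-1/32)) = 183*(1/16) = 183/16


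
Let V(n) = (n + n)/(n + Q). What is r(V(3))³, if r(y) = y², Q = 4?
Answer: 46656/117649 ≈ 0.39657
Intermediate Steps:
V(n) = 2*n/(4 + n) (V(n) = (n + n)/(n + 4) = (2*n)/(4 + n) = 2*n/(4 + n))
r(V(3))³ = ((2*3/(4 + 3))²)³ = ((2*3/7)²)³ = ((2*3*(⅐))²)³ = ((6/7)²)³ = (36/49)³ = 46656/117649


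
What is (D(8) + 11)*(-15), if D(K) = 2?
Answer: -195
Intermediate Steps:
(D(8) + 11)*(-15) = (2 + 11)*(-15) = 13*(-15) = -195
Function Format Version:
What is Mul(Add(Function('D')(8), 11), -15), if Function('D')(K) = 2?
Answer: -195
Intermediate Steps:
Mul(Add(Function('D')(8), 11), -15) = Mul(Add(2, 11), -15) = Mul(13, -15) = -195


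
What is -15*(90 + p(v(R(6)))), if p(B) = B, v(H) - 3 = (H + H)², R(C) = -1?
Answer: -1455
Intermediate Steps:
v(H) = 3 + 4*H² (v(H) = 3 + (H + H)² = 3 + (2*H)² = 3 + 4*H²)
-15*(90 + p(v(R(6)))) = -15*(90 + (3 + 4*(-1)²)) = -15*(90 + (3 + 4*1)) = -15*(90 + (3 + 4)) = -15*(90 + 7) = -15*97 = -1455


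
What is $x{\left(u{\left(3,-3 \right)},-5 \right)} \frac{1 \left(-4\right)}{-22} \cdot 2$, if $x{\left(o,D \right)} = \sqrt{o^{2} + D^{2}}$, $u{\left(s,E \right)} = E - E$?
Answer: $\frac{20}{11} \approx 1.8182$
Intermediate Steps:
$u{\left(s,E \right)} = 0$
$x{\left(o,D \right)} = \sqrt{D^{2} + o^{2}}$
$x{\left(u{\left(3,-3 \right)},-5 \right)} \frac{1 \left(-4\right)}{-22} \cdot 2 = \sqrt{\left(-5\right)^{2} + 0^{2}} \frac{1 \left(-4\right)}{-22} \cdot 2 = \sqrt{25 + 0} \left(\left(-4\right) \left(- \frac{1}{22}\right)\right) 2 = \sqrt{25} \cdot \frac{2}{11} \cdot 2 = 5 \cdot \frac{2}{11} \cdot 2 = \frac{10}{11} \cdot 2 = \frac{20}{11}$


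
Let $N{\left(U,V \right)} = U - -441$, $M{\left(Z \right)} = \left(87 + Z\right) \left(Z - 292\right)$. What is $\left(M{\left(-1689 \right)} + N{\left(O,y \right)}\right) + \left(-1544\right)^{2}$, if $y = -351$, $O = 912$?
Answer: $5558851$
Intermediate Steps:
$M{\left(Z \right)} = \left(-292 + Z\right) \left(87 + Z\right)$ ($M{\left(Z \right)} = \left(87 + Z\right) \left(-292 + Z\right) = \left(-292 + Z\right) \left(87 + Z\right)$)
$N{\left(U,V \right)} = 441 + U$ ($N{\left(U,V \right)} = U + 441 = 441 + U$)
$\left(M{\left(-1689 \right)} + N{\left(O,y \right)}\right) + \left(-1544\right)^{2} = \left(\left(-25404 + \left(-1689\right)^{2} - -346245\right) + \left(441 + 912\right)\right) + \left(-1544\right)^{2} = \left(\left(-25404 + 2852721 + 346245\right) + 1353\right) + 2383936 = \left(3173562 + 1353\right) + 2383936 = 3174915 + 2383936 = 5558851$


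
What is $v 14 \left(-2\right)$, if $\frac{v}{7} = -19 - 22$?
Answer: $8036$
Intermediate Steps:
$v = -287$ ($v = 7 \left(-19 - 22\right) = 7 \left(-41\right) = -287$)
$v 14 \left(-2\right) = \left(-287\right) 14 \left(-2\right) = \left(-4018\right) \left(-2\right) = 8036$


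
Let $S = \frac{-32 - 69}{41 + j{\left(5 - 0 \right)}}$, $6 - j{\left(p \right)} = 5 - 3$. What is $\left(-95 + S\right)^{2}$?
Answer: $\frac{19149376}{2025} \approx 9456.5$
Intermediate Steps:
$j{\left(p \right)} = 4$ ($j{\left(p \right)} = 6 - \left(5 - 3\right) = 6 - 2 = 4$)
$S = - \frac{101}{45}$ ($S = \frac{-32 - 69}{41 + 4} = - \frac{101}{45} \approx -2.2444$)
$\left(-95 + S\right)^{2} = \left(-95 - \frac{101}{45}\right)^{2} = \left(- \frac{4376}{45}\right)^{2} = \frac{19149376}{2025}$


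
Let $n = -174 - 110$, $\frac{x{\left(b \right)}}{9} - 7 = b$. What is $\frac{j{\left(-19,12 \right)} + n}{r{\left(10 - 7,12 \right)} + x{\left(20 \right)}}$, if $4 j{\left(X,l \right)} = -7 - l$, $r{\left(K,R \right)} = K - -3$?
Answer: $- \frac{385}{332} \approx -1.1596$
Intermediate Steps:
$x{\left(b \right)} = 63 + 9 b$
$n = -284$ ($n = -174 - 110 = -284$)
$r{\left(K,R \right)} = 3 + K$ ($r{\left(K,R \right)} = K + 3 = 3 + K$)
$j{\left(X,l \right)} = - \frac{7}{4} - \frac{l}{4}$ ($j{\left(X,l \right)} = \frac{-7 - l}{4} = - \frac{7}{4} - \frac{l}{4}$)
$\frac{j{\left(-19,12 \right)} + n}{r{\left(10 - 7,12 \right)} + x{\left(20 \right)}} = \frac{\left(- \frac{7}{4} - 3\right) - 284}{\left(3 + \left(10 - 7\right)\right) + \left(63 + 9 \cdot 20\right)} = \frac{\left(- \frac{7}{4} - 3\right) - 284}{\left(3 + 3\right) + \left(63 + 180\right)} = \frac{- \frac{19}{4} - 284}{6 + 243} = - \frac{1155}{4 \cdot 249} = \left(- \frac{1155}{4}\right) \frac{1}{249} = - \frac{385}{332}$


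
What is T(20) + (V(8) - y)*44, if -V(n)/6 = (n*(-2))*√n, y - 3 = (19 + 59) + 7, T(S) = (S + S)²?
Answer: -2272 + 8448*√2 ≈ 9675.3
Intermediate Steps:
T(S) = 4*S² (T(S) = (2*S)² = 4*S²)
y = 88 (y = 3 + ((19 + 59) + 7) = 3 + (78 + 7) = 3 + 85 = 88)
V(n) = 12*n^(3/2) (V(n) = -6*n*(-2)*√n = -6*(-2*n)*√n = -(-12)*n^(3/2) = 12*n^(3/2))
T(20) + (V(8) - y)*44 = 4*20² + (12*8^(3/2) - 1*88)*44 = 4*400 + (12*(16*√2) - 88)*44 = 1600 + (192*√2 - 88)*44 = 1600 + (-88 + 192*√2)*44 = 1600 + (-3872 + 8448*√2) = -2272 + 8448*√2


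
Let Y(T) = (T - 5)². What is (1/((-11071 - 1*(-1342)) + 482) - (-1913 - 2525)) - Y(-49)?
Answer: 14073933/9247 ≈ 1522.0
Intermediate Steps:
Y(T) = (-5 + T)²
(1/((-11071 - 1*(-1342)) + 482) - (-1913 - 2525)) - Y(-49) = (1/((-11071 - 1*(-1342)) + 482) - (-1913 - 2525)) - (-5 - 49)² = (1/((-11071 + 1342) + 482) - 1*(-4438)) - 1*(-54)² = (1/(-9729 + 482) + 4438) - 1*2916 = (1/(-9247) + 4438) - 2916 = (-1/9247 + 4438) - 2916 = 41038185/9247 - 2916 = 14073933/9247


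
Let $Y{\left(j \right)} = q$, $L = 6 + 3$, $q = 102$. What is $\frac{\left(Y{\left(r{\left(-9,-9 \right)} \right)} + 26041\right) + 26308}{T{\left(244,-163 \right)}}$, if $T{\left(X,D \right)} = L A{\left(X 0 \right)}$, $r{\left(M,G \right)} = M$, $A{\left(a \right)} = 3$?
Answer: $\frac{52451}{27} \approx 1942.6$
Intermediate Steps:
$L = 9$
$Y{\left(j \right)} = 102$
$T{\left(X,D \right)} = 27$ ($T{\left(X,D \right)} = 9 \cdot 3 = 27$)
$\frac{\left(Y{\left(r{\left(-9,-9 \right)} \right)} + 26041\right) + 26308}{T{\left(244,-163 \right)}} = \frac{\left(102 + 26041\right) + 26308}{27} = \left(26143 + 26308\right) \frac{1}{27} = 52451 \cdot \frac{1}{27} = \frac{52451}{27}$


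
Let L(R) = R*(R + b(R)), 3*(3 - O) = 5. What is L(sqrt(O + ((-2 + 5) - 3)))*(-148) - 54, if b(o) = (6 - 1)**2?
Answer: -754/3 - 7400*sqrt(3)/3 ≈ -4523.7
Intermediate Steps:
b(o) = 25 (b(o) = 5**2 = 25)
O = 4/3 (O = 3 - 1/3*5 = 3 - 5/3 = 4/3 ≈ 1.3333)
L(R) = R*(25 + R) (L(R) = R*(R + 25) = R*(25 + R))
L(sqrt(O + ((-2 + 5) - 3)))*(-148) - 54 = (sqrt(4/3 + ((-2 + 5) - 3))*(25 + sqrt(4/3 + ((-2 + 5) - 3))))*(-148) - 54 = (sqrt(4/3 + (3 - 3))*(25 + sqrt(4/3 + (3 - 3))))*(-148) - 54 = (sqrt(4/3 + 0)*(25 + sqrt(4/3 + 0)))*(-148) - 54 = (sqrt(4/3)*(25 + sqrt(4/3)))*(-148) - 54 = ((2*sqrt(3)/3)*(25 + 2*sqrt(3)/3))*(-148) - 54 = (2*sqrt(3)*(25 + 2*sqrt(3)/3)/3)*(-148) - 54 = -296*sqrt(3)*(25 + 2*sqrt(3)/3)/3 - 54 = -54 - 296*sqrt(3)*(25 + 2*sqrt(3)/3)/3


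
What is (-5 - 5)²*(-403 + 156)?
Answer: -24700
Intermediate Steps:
(-5 - 5)²*(-403 + 156) = (-10)²*(-247) = 100*(-247) = -24700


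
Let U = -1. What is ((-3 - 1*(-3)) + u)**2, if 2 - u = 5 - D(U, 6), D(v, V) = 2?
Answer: 1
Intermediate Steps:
u = -1 (u = 2 - (5 - 1*2) = 2 - (5 - 2) = 2 - 1*3 = 2 - 3 = -1)
((-3 - 1*(-3)) + u)**2 = ((-3 - 1*(-3)) - 1)**2 = ((-3 + 3) - 1)**2 = (0 - 1)**2 = (-1)**2 = 1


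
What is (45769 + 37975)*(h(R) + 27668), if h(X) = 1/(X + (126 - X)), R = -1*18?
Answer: 145972868368/63 ≈ 2.3170e+9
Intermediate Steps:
R = -18
h(X) = 1/126
(45769 + 37975)*(h(R) + 27668) = (45769 + 37975)*(1/126 + 27668) = 83744*(3486169/126) = 145972868368/63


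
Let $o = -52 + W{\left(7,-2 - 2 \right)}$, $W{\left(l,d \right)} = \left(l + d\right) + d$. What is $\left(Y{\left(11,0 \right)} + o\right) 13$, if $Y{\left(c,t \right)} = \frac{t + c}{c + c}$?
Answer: $- \frac{1365}{2} \approx -682.5$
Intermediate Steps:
$Y{\left(c,t \right)} = \frac{c + t}{2 c}$
$W{\left(l,d \right)} = l + 2 d$ ($W{\left(l,d \right)} = \left(d + l\right) + d = l + 2 d$)
$o = -53$ ($o = -52 + \left(7 + 2 \left(-2 - 2\right)\right) = -52 + \left(7 + 2 \left(-4\right)\right) = -52 + \left(7 - 8\right) = -52 - 1 = -53$)
$\left(Y{\left(11,0 \right)} + o\right) 13 = \left(\frac{11 + 0}{2 \cdot 11} - 53\right) 13 = \left(\frac{1}{2} \cdot \frac{1}{11} \cdot 11 - 53\right) 13 = \left(\frac{1}{2} - 53\right) 13 = \left(- \frac{105}{2}\right) 13 = - \frac{1365}{2}$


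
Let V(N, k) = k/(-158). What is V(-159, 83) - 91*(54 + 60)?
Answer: -1639175/158 ≈ -10375.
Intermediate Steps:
V(N, k) = -k/158
V(-159, 83) - 91*(54 + 60) = -1/158*83 - 91*(54 + 60) = -83/158 - 91*114 = -83/158 - 10374 = -1639175/158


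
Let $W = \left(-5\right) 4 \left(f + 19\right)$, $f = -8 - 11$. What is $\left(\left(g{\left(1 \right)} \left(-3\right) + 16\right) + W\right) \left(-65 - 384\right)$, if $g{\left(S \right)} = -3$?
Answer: $-11225$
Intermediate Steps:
$f = -19$ ($f = -8 - 11 = -19$)
$W = 0$ ($W = \left(-5\right) 4 \left(-19 + 19\right) = \left(-20\right) 0 = 0$)
$\left(\left(g{\left(1 \right)} \left(-3\right) + 16\right) + W\right) \left(-65 - 384\right) = \left(\left(\left(-3\right) \left(-3\right) + 16\right) + 0\right) \left(-65 - 384\right) = \left(\left(9 + 16\right) + 0\right) \left(-65 - 384\right) = \left(25 + 0\right) \left(-449\right) = 25 \left(-449\right) = -11225$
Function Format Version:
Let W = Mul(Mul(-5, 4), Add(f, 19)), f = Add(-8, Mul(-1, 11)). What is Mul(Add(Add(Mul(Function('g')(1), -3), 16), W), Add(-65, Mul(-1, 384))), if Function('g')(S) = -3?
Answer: -11225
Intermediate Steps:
f = -19 (f = Add(-8, -11) = -19)
W = 0 (W = Mul(Mul(-5, 4), Add(-19, 19)) = Mul(-20, 0) = 0)
Mul(Add(Add(Mul(Function('g')(1), -3), 16), W), Add(-65, Mul(-1, 384))) = Mul(Add(Add(Mul(-3, -3), 16), 0), Add(-65, Mul(-1, 384))) = Mul(Add(Add(9, 16), 0), Add(-65, -384)) = Mul(Add(25, 0), -449) = Mul(25, -449) = -11225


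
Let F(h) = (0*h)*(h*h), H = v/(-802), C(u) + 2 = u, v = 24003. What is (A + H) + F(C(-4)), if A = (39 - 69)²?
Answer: 697797/802 ≈ 870.07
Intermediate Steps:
C(u) = -2 + u
H = -24003/802 (H = 24003/(-802) = 24003*(-1/802) = -24003/802 ≈ -29.929)
F(h) = 0 (F(h) = 0*h² = 0)
A = 900 (A = (-30)² = 900)
(A + H) + F(C(-4)) = (900 - 24003/802) + 0 = 697797/802 + 0 = 697797/802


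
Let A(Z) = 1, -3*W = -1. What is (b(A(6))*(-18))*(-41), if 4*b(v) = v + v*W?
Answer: 246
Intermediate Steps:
W = ⅓ (W = -⅓*(-1) = ⅓ ≈ 0.33333)
b(v) = v/3 (b(v) = (v + v*(⅓))/4 = (v + v/3)/4 = (4*v/3)/4 = v/3)
(b(A(6))*(-18))*(-41) = (((⅓)*1)*(-18))*(-41) = ((⅓)*(-18))*(-41) = -6*(-41) = 246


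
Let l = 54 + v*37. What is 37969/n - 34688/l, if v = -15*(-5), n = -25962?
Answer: -335994719/24482166 ≈ -13.724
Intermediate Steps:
v = 75
l = 2829 (l = 54 + 75*37 = 54 + 2775 = 2829)
37969/n - 34688/l = 37969/(-25962) - 34688/2829 = 37969*(-1/25962) - 34688*1/2829 = -37969/25962 - 34688/2829 = -335994719/24482166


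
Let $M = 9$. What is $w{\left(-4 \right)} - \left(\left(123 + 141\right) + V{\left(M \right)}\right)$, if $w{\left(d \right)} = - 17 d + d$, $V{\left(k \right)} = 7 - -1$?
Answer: $-208$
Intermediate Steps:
$V{\left(k \right)} = 8$ ($V{\left(k \right)} = 7 + 1 = 8$)
$w{\left(d \right)} = - 16 d$
$w{\left(-4 \right)} - \left(\left(123 + 141\right) + V{\left(M \right)}\right) = \left(-16\right) \left(-4\right) - \left(\left(123 + 141\right) + 8\right) = 64 - \left(264 + 8\right) = 64 - 272 = -208$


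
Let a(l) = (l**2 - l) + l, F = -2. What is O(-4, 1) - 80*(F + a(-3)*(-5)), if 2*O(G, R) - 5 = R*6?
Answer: 7531/2 ≈ 3765.5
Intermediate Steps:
O(G, R) = 5/2 + 3*R (O(G, R) = 5/2 + (R*6)/2 = 5/2 + (6*R)/2 = 5/2 + 3*R)
a(l) = l**2
O(-4, 1) - 80*(F + a(-3)*(-5)) = (5/2 + 3*1) - 80*(-2 + (-3)**2*(-5)) = (5/2 + 3) - 80*(-2 + 9*(-5)) = 11/2 - 80*(-2 - 45) = 11/2 - 80*(-47) = 11/2 + 3760 = 7531/2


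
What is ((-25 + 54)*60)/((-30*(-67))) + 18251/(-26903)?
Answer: 337557/1802501 ≈ 0.18727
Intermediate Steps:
((-25 + 54)*60)/((-30*(-67))) + 18251/(-26903) = (29*60)/2010 + 18251*(-1/26903) = 1740*(1/2010) - 18251/26903 = 58/67 - 18251/26903 = 337557/1802501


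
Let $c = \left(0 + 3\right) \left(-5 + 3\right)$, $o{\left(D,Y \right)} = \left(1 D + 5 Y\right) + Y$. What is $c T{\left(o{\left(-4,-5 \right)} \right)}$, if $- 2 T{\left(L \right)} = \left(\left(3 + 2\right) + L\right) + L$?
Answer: $-189$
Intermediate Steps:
$o{\left(D,Y \right)} = D + 6 Y$ ($o{\left(D,Y \right)} = \left(D + 5 Y\right) + Y = D + 6 Y$)
$T{\left(L \right)} = - \frac{5}{2} - L$ ($T{\left(L \right)} = - \frac{\left(\left(3 + 2\right) + L\right) + L}{2} = - \frac{\left(5 + L\right) + L}{2} = - \frac{5 + 2 L}{2} = - \frac{5}{2} - L$)
$c = -6$ ($c = 3 \left(-2\right) = -6$)
$c T{\left(o{\left(-4,-5 \right)} \right)} = - 6 \left(- \frac{5}{2} - \left(-4 + 6 \left(-5\right)\right)\right) = - 6 \left(- \frac{5}{2} - \left(-4 - 30\right)\right) = - 6 \left(- \frac{5}{2} - -34\right) = - 6 \left(- \frac{5}{2} + 34\right) = \left(-6\right) \frac{63}{2} = -189$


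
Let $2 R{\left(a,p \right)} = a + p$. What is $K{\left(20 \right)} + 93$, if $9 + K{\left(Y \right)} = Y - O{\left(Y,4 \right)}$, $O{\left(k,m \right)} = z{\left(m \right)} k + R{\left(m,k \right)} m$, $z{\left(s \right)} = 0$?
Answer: $56$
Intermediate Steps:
$R{\left(a,p \right)} = \frac{a}{2} + \frac{p}{2}$ ($R{\left(a,p \right)} = \frac{a + p}{2} = \frac{a}{2} + \frac{p}{2}$)
$O{\left(k,m \right)} = m \left(\frac{k}{2} + \frac{m}{2}\right)$ ($O{\left(k,m \right)} = 0 k + \left(\frac{m}{2} + \frac{k}{2}\right) m = 0 + \left(\frac{k}{2} + \frac{m}{2}\right) m = 0 + m \left(\frac{k}{2} + \frac{m}{2}\right) = m \left(\frac{k}{2} + \frac{m}{2}\right)$)
$K{\left(Y \right)} = -17 - Y$ ($K{\left(Y \right)} = -9 + \left(Y - \frac{1}{2} \cdot 4 \left(Y + 4\right)\right) = -9 + \left(Y - \frac{1}{2} \cdot 4 \left(4 + Y\right)\right) = -9 + \left(Y - \left(8 + 2 Y\right)\right) = -9 - \left(8 + Y\right) = -17 - Y$)
$K{\left(20 \right)} + 93 = \left(-17 - 20\right) + 93 = -37 + 93 = 56$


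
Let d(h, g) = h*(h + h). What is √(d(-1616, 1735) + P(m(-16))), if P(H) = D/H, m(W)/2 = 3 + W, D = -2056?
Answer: 2*√220671373/13 ≈ 2285.4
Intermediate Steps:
d(h, g) = 2*h² (d(h, g) = h*(2*h) = 2*h²)
m(W) = 6 + 2*W (m(W) = 2*(3 + W) = 6 + 2*W)
P(H) = -2056/H
√(d(-1616, 1735) + P(m(-16))) = √(2*(-1616)² - 2056/(6 + 2*(-16))) = √(2*2611456 - 2056/(6 - 32)) = √(5222912 - 2056/(-26)) = √(5222912 - 2056*(-1/26)) = √(5222912 + 1028/13) = √(67898884/13) = 2*√220671373/13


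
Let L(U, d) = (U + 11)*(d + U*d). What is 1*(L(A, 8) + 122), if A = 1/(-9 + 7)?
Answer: 164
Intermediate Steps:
A = -½ (A = 1/(-2) = -½ ≈ -0.50000)
L(U, d) = (11 + U)*(d + U*d)
1*(L(A, 8) + 122) = 1*(8*(11 + (-½)² + 12*(-½)) + 122) = 1*(8*(11 + ¼ - 6) + 122) = 1*(8*(21/4) + 122) = 1*(42 + 122) = 1*164 = 164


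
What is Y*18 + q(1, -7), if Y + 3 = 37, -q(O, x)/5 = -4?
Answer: 632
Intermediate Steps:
q(O, x) = 20 (q(O, x) = -5*(-4) = 20)
Y = 34 (Y = -3 + 37 = 34)
Y*18 + q(1, -7) = 34*18 + 20 = 612 + 20 = 632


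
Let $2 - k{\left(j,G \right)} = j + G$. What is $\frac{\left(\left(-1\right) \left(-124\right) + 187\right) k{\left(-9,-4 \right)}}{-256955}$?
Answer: $- \frac{933}{51391} \approx -0.018155$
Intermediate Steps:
$k{\left(j,G \right)} = 2 - G - j$ ($k{\left(j,G \right)} = 2 - \left(j + G\right) = 2 - \left(G + j\right) = 2 - G - j$)
$\frac{\left(\left(-1\right) \left(-124\right) + 187\right) k{\left(-9,-4 \right)}}{-256955} = \frac{\left(\left(-1\right) \left(-124\right) + 187\right) \left(2 - -4 - -9\right)}{-256955} = \left(124 + 187\right) \left(2 + 4 + 9\right) \left(- \frac{1}{256955}\right) = 311 \cdot 15 \left(- \frac{1}{256955}\right) = 4665 \left(- \frac{1}{256955}\right) = - \frac{933}{51391}$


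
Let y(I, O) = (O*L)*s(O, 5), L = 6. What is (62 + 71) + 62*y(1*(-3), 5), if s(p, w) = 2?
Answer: 3853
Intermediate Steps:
y(I, O) = 12*O (y(I, O) = (O*6)*2 = (6*O)*2 = 12*O)
(62 + 71) + 62*y(1*(-3), 5) = (62 + 71) + 62*(12*5) = 133 + 62*60 = 133 + 3720 = 3853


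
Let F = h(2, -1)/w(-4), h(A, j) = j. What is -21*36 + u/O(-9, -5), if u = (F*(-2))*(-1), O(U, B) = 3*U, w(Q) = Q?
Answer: -40825/54 ≈ -756.02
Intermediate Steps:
F = 1/4 (F = -1/(-4) = -1*(-1/4) = 1/4 ≈ 0.25000)
u = 1/2 (u = ((1/4)*(-2))*(-1) = -1/2*(-1) = 1/2 ≈ 0.50000)
-21*36 + u/O(-9, -5) = -21*36 + 1/(2*((3*(-9)))) = -756 + (1/2)/(-27) = -756 + (1/2)*(-1/27) = -756 - 1/54 = -40825/54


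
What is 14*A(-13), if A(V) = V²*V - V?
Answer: -30576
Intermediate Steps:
A(V) = V³ - V
14*A(-13) = 14*((-13)³ - 1*(-13)) = 14*(-2197 + 13) = 14*(-2184) = -30576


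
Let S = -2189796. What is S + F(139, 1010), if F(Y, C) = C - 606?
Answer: -2189392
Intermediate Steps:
F(Y, C) = -606 + C
S + F(139, 1010) = -2189796 + (-606 + 1010) = -2189796 + 404 = -2189392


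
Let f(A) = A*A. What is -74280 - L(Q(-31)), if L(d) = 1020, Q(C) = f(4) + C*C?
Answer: -75300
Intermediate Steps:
f(A) = A²
Q(C) = 16 + C² (Q(C) = 4² + C*C = 16 + C²)
-74280 - L(Q(-31)) = -74280 - 1*1020 = -74280 - 1020 = -75300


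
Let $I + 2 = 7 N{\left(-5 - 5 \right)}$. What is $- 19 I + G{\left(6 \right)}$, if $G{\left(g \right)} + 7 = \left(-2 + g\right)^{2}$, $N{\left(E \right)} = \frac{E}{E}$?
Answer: $-86$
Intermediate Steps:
$N{\left(E \right)} = 1$
$G{\left(g \right)} = -7 + \left(-2 + g\right)^{2}$
$I = 5$ ($I = -2 + 7 \cdot 1 = -2 + 7 = 5$)
$- 19 I + G{\left(6 \right)} = \left(-19\right) 5 - \left(7 - \left(-2 + 6\right)^{2}\right) = -95 - \left(7 - 4^{2}\right) = -95 + \left(-7 + 16\right) = -95 + 9 = -86$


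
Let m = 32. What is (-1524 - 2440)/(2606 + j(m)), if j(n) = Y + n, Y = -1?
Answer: -3964/2637 ≈ -1.5032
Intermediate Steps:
j(n) = -1 + n
(-1524 - 2440)/(2606 + j(m)) = (-1524 - 2440)/(2606 + (-1 + 32)) = -3964/(2606 + 31) = -3964/2637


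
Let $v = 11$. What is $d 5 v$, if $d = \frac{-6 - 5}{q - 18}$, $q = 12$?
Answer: $\frac{605}{6} \approx 100.83$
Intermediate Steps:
$d = \frac{11}{6}$ ($d = \frac{-6 - 5}{12 - 18} = - \frac{11}{-6} = \left(-11\right) \left(- \frac{1}{6}\right) = \frac{11}{6} \approx 1.8333$)
$d 5 v = \frac{11}{6} \cdot 5 \cdot 11 = \frac{55}{6} \cdot 11 = \frac{605}{6}$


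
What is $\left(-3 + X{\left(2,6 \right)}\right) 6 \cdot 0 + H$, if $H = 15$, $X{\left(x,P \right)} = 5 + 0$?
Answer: $15$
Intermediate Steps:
$X{\left(x,P \right)} = 5$
$\left(-3 + X{\left(2,6 \right)}\right) 6 \cdot 0 + H = \left(-3 + 5\right) 6 \cdot 0 + 15 = 2 \cdot 6 \cdot 0 + 15 = 12 \cdot 0 + 15 = 0 + 15 = 15$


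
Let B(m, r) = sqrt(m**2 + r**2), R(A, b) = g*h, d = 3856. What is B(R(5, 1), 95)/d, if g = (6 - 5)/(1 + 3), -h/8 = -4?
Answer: sqrt(9089)/3856 ≈ 0.024724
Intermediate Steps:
h = 32 (h = -8*(-4) = 32)
g = 1/4 ≈ 0.25000
R(A, b) = 8 (R(A, b) = (1/4)*32 = 8)
B(R(5, 1), 95)/d = sqrt(8**2 + 95**2)/3856 = sqrt(64 + 9025)*(1/3856) = sqrt(9089)*(1/3856) = sqrt(9089)/3856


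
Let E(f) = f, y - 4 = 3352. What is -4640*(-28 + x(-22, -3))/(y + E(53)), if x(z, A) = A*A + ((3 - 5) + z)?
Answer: 199520/3409 ≈ 58.527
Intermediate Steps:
y = 3356 (y = 4 + 3352 = 3356)
x(z, A) = -2 + z + A**2 (x(z, A) = A**2 + (-2 + z) = -2 + z + A**2)
-4640*(-28 + x(-22, -3))/(y + E(53)) = -4640*(-28 + (-2 - 22 + (-3)**2))/(3356 + 53) = -4640/(3409/(-28 + (-2 - 22 + 9))) = -4640/(3409/(-28 - 15)) = -4640/(3409/(-43)) = -4640/(3409*(-1/43)) = -4640/(-3409/43) = -4640*(-43/3409) = 199520/3409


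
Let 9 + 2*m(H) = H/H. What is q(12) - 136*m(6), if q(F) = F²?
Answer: 688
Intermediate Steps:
m(H) = -4 (m(H) = -9/2 + (H/H)/2 = -9/2 + (½)*1 = -9/2 + ½ = -4)
q(12) - 136*m(6) = 12² - 136*(-4) = 144 + 544 = 688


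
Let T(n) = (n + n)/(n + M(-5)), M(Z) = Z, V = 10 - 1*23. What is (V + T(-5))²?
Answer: 144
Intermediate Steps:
V = -13 (V = 10 - 23 = -13)
T(n) = 2*n/(-5 + n) (T(n) = (n + n)/(n - 5) = (2*n)/(-5 + n) = 2*n/(-5 + n))
(V + T(-5))² = (-13 + 2*(-5)/(-5 - 5))² = (-13 + 2*(-5)/(-10))² = (-13 + 2*(-5)*(-⅒))² = (-13 + 1)² = (-12)² = 144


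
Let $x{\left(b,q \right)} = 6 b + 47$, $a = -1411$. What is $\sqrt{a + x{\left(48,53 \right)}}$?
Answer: $2 i \sqrt{269} \approx 32.802 i$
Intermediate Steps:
$x{\left(b,q \right)} = 47 + 6 b$
$\sqrt{a + x{\left(48,53 \right)}} = \sqrt{-1411 + \left(47 + 6 \cdot 48\right)} = \sqrt{-1411 + \left(47 + 288\right)} = \sqrt{-1411 + 335} = \sqrt{-1076} = 2 i \sqrt{269}$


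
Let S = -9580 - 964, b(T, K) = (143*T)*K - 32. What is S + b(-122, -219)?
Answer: 3810098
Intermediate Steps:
b(T, K) = -32 + 143*K*T (b(T, K) = 143*K*T - 32 = -32 + 143*K*T)
S = -10544
S + b(-122, -219) = -10544 + (-32 + 143*(-219)*(-122)) = -10544 + (-32 + 3820674) = -10544 + 3820642 = 3810098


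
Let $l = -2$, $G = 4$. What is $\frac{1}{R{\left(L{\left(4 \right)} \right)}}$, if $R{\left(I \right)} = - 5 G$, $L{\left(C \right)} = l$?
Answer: $- \frac{1}{20} \approx -0.05$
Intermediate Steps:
$L{\left(C \right)} = -2$
$R{\left(I \right)} = -20$ ($R{\left(I \right)} = \left(-5\right) 4 = -20$)
$\frac{1}{R{\left(L{\left(4 \right)} \right)}} = \frac{1}{-20} = - \frac{1}{20}$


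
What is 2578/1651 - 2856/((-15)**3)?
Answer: 4472002/1857375 ≈ 2.4077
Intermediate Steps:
2578/1651 - 2856/((-15)**3) = 2578*(1/1651) - 2856/(-3375) = 2578/1651 - 2856*(-1/3375) = 2578/1651 + 952/1125 = 4472002/1857375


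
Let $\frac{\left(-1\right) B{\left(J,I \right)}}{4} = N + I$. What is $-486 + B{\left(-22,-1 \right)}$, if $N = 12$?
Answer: $-530$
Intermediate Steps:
$B{\left(J,I \right)} = -48 - 4 I$ ($B{\left(J,I \right)} = - 4 \left(12 + I\right) = -48 - 4 I$)
$-486 + B{\left(-22,-1 \right)} = -486 - 44 = -530$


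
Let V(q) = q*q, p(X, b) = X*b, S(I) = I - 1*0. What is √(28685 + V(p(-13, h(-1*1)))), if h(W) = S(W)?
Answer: 3*√3206 ≈ 169.86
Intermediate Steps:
S(I) = I (S(I) = I + 0 = I)
h(W) = W
V(q) = q²
√(28685 + V(p(-13, h(-1*1)))) = √(28685 + (-(-13))²) = √(28685 + (-13*(-1))²) = √(28685 + 13²) = √(28685 + 169) = √28854 = 3*√3206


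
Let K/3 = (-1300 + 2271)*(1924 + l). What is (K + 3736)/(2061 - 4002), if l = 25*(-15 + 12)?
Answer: -5389873/1941 ≈ -2776.9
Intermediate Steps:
l = -75 (l = 25*(-3) = -75)
K = 5386137 (K = 3*((-1300 + 2271)*(1924 - 75)) = 3*(971*1849) = 3*1795379 = 5386137)
(K + 3736)/(2061 - 4002) = (5386137 + 3736)/(2061 - 4002) = 5389873/(-1941) = 5389873*(-1/1941) = -5389873/1941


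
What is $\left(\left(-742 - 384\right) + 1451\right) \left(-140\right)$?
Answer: $-45500$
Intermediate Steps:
$\left(\left(-742 - 384\right) + 1451\right) \left(-140\right) = \left(-1126 + 1451\right) \left(-140\right) = 325 \left(-140\right) = -45500$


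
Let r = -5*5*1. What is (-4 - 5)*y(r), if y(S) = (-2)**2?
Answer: -36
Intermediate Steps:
r = -25 (r = -25*1 = -25)
y(S) = 4
(-4 - 5)*y(r) = (-4 - 5)*4 = -9*4 = -36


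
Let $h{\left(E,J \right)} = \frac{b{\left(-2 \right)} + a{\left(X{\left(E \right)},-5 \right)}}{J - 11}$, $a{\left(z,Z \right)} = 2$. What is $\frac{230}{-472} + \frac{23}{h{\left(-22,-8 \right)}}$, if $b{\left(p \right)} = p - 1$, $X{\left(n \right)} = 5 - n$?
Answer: $\frac{103017}{236} \approx 436.51$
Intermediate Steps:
$b{\left(p \right)} = -1 + p$ ($b{\left(p \right)} = p + \left(-2 + 1\right) = p - 1 = -1 + p$)
$h{\left(E,J \right)} = - \frac{1}{-11 + J}$ ($h{\left(E,J \right)} = \frac{\left(-1 - 2\right) + 2}{J - 11} = \frac{-3 + 2}{-11 + J} = - \frac{1}{-11 + J}$)
$\frac{230}{-472} + \frac{23}{h{\left(-22,-8 \right)}} = \frac{230}{-472} + \frac{23}{\left(-1\right) \frac{1}{-11 - 8}} = 230 \left(- \frac{1}{472}\right) + \frac{23}{\left(-1\right) \frac{1}{-19}} = - \frac{115}{236} + \frac{23}{\left(-1\right) \left(- \frac{1}{19}\right)} = - \frac{115}{236} + 23 \frac{1}{\frac{1}{19}} = - \frac{115}{236} + 23 \cdot 19 = - \frac{115}{236} + 437 = \frac{103017}{236}$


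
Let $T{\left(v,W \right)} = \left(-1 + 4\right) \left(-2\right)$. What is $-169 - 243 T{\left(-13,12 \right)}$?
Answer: $1289$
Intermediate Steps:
$T{\left(v,W \right)} = -6$ ($T{\left(v,W \right)} = 3 \left(-2\right) = -6$)
$-169 - 243 T{\left(-13,12 \right)} = -169 - -1458 = -169 + 1458 = 1289$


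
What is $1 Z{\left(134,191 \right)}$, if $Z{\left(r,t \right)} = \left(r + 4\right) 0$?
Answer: $0$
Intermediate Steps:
$Z{\left(r,t \right)} = 0$ ($Z{\left(r,t \right)} = \left(4 + r\right) 0 = 0$)
$1 Z{\left(134,191 \right)} = 1 \cdot 0 = 0$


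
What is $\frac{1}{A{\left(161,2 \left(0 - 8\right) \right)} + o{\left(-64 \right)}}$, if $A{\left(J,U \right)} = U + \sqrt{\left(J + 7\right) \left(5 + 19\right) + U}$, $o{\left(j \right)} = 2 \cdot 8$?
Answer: $\frac{\sqrt{251}}{1004} \approx 0.01578$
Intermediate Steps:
$o{\left(j \right)} = 16$
$A{\left(J,U \right)} = U + \sqrt{168 + U + 24 J}$ ($A{\left(J,U \right)} = U + \sqrt{\left(7 + J\right) 24 + U} = U + \sqrt{\left(168 + 24 J\right) + U} = U + \sqrt{168 + U + 24 J}$)
$\frac{1}{A{\left(161,2 \left(0 - 8\right) \right)} + o{\left(-64 \right)}} = \frac{1}{\left(2 \left(0 - 8\right) + \sqrt{168 + 2 \left(0 - 8\right) + 24 \cdot 161}\right) + 16} = \frac{1}{\left(2 \left(-8\right) + \sqrt{168 + 2 \left(-8\right) + 3864}\right) + 16} = \frac{1}{\left(-16 + \sqrt{168 - 16 + 3864}\right) + 16} = \frac{1}{\left(-16 + \sqrt{4016}\right) + 16} = \frac{1}{\left(-16 + 4 \sqrt{251}\right) + 16} = \frac{1}{4 \sqrt{251}} = \frac{\sqrt{251}}{1004}$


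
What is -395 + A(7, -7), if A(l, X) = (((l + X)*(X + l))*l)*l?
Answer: -395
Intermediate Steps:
A(l, X) = l²*(X + l)² (A(l, X) = (((X + l)*(X + l))*l)*l = ((X + l)²*l)*l = (l*(X + l)²)*l = l²*(X + l)²)
-395 + A(7, -7) = -395 + 7²*(-7 + 7)² = -395 + 49*0² = -395 + 49*0 = -395 + 0 = -395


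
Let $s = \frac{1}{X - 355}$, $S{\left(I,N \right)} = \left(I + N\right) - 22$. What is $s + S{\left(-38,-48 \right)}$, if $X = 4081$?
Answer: $- \frac{402407}{3726} \approx -108.0$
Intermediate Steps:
$S{\left(I,N \right)} = -22 + I + N$
$s = \frac{1}{3726}$ ($s = \frac{1}{4081 - 355} = \frac{1}{3726} \approx 0.00026838$)
$s + S{\left(-38,-48 \right)} = \frac{1}{3726} - 108 = - \frac{402407}{3726}$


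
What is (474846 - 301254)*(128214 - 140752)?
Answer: -2176496496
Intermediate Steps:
(474846 - 301254)*(128214 - 140752) = 173592*(-12538) = -2176496496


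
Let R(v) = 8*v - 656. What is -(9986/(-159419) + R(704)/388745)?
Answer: 3088738626/61973339155 ≈ 0.049840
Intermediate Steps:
R(v) = -656 + 8*v
-(9986/(-159419) + R(704)/388745) = -(9986/(-159419) + (-656 + 8*704)/388745) = -(9986*(-1/159419) + (-656 + 5632)*(1/388745)) = -(-9986/159419 + 4976*(1/388745)) = -(-9986/159419 + 4976/388745) = -1*(-3088738626/61973339155) = 3088738626/61973339155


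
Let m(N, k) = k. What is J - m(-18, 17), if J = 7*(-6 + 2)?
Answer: -45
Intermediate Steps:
J = -28 (J = 7*(-4) = -28)
J - m(-18, 17) = -28 - 1*17 = -28 - 17 = -45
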